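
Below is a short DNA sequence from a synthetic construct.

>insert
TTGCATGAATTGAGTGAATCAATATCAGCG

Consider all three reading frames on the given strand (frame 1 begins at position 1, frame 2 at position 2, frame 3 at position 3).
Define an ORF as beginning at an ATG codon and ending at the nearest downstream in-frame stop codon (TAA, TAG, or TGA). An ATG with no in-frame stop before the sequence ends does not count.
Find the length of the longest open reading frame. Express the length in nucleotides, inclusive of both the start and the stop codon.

9

Frame 1: TTG CAT GAA TTG AGT GAA TCA ATA TCA GCG — no ATG→stop ORF.
Frame 2: TGC ATG AAT TGA GTG AAT CAA TAT CAG — ATG at 5, stop TGA at 11 → 9 nt.
Frame 3: GCA TGA ATT GAG TGA ATC AAT ATC AGC — no ATG→stop ORF.
Longest: frame 2, positions 5–13, 9 nt = 3 codons = 2 aa. → 9 nucleotides.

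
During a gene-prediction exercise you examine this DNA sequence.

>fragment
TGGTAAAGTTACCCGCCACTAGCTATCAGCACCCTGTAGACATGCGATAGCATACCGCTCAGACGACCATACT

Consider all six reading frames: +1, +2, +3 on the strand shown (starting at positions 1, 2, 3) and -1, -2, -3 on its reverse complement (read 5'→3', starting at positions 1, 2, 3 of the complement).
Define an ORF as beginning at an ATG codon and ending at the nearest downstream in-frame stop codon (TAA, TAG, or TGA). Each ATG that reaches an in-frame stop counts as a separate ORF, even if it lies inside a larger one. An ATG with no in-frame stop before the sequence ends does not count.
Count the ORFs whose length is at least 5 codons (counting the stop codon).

Reverse complement (5'→3'): AGTATGGTCGTCTGAGCGGTATGCTATCGCATGTCTACAGGGTGCTGATAGCTAGTGGCGGGTAACTTTACCA
Frame +1: TGG TAA AGT TAC CCG CCA CTA GCT ATC AGC ACC CTG TAG ACA TGC GAT AGC ATA CCG CTC AGA CGA CCA TAC — no ATG→stop ORF.
Frame +2: GGT AAA GTT ACC CGC CAC TAG CTA TCA GCA CCC TGT AGA CAT GCG ATA GCA TAC CGC TCA GAC GAC CAT ACT — no ATG→stop ORF.
Frame +3: GTA AAG TTA CCC GCC ACT AGC TAT CAG CAC CCT GTA GAC ATG CGA TAG CAT ACC GCT CAG ACG ACC ATA — ATG at 42, stop TAG at 48 → 9 nt.
Frame -1: AGT ATG GTC GTC TGA GCG GTA TGC TAT CGC ATG TCT ACA GGG TGC TGA TAG CTA GTG GCG GGT AAC TTT ACC — ATG at 4, stop TGA at 13 → 12 nt; ATG at 31, stop TGA at 46 → 18 nt.
Frame -2: GTA TGG TCG TCT GAG CGG TAT GCT ATC GCA TGT CTA CAG GGT GCT GAT AGC TAG TGG CGG GTA ACT TTA CCA — no ATG→stop ORF.
Frame -3: TAT GGT CGT CTG AGC GGT ATG CTA TCG CAT GTC TAC AGG GTG CTG ATA GCT AGT GGC GGG TAA CTT TAC — ATG at 21, stop TAA at 63 → 45 nt.
ORFs ≥ 5 codons: frame -1 31–48 (6 codons), frame -3 21–65 (15 codons). Count = 2.

2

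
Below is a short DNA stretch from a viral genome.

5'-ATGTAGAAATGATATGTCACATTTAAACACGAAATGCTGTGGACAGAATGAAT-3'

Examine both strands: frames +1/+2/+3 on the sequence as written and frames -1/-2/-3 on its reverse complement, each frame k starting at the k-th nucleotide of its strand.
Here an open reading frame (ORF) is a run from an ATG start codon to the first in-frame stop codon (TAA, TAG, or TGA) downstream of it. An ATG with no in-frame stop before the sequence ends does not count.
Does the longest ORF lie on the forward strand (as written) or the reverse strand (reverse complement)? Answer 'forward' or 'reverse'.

Reverse complement (5'→3'): ATTCATTCTGTCCACAGCATTTCGTGTTTAAATGTGACATATCATTTCTACAT
Frame +1: ATG TAG AAA TGA TAT GTC ACA TTT AAA CAC GAA ATG CTG TGG ACA GAA TGA — ATG at 1, stop TAG at 4 → 6 nt; ATG at 34, stop TGA at 49 → 18 nt.
Frame +2: TGT AGA AAT GAT ATG TCA CAT TTA AAC ACG AAA TGC TGT GGA CAG AAT GAA — no ATG→stop ORF.
Frame +3: GTA GAA ATG ATA TGT CAC ATT TAA ACA CGA AAT GCT GTG GAC AGA ATG AAT — ATG at 9, stop TAA at 24 → 18 nt.
Frame -1: ATT CAT TCT GTC CAC AGC ATT TCG TGT TTA AAT GTG ACA TAT CAT TTC TAC — no ATG→stop ORF.
Frame -2: TTC ATT CTG TCC ACA GCA TTT CGT GTT TAA ATG TGA CAT ATC ATT TCT ACA — ATG at 32, stop TGA at 35 → 6 nt.
Frame -3: TCA TTC TGT CCA CAG CAT TTC GTG TTT AAA TGT GAC ATA TCA TTT CTA CAT — no ATG→stop ORF.
Forward-strand max 18 nt; reverse-strand max 6 nt. The forward strand has the longer ORF.

forward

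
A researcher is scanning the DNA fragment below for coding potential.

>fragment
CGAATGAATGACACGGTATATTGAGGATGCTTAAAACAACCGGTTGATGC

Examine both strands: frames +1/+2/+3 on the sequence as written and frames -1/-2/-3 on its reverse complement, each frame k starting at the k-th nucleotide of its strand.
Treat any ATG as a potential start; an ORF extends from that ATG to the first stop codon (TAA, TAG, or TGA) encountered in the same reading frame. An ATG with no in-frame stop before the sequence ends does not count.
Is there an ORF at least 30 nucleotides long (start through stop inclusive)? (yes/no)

Reverse complement (5'→3'): GCATCAACCGGTTGTTTTAAGCATCCTCAATATACCGTGTCATTCATTCG
Frame +1: CGA ATG AAT GAC ACG GTA TAT TGA GGA TGC TTA AAA CAA CCG GTT GAT — ATG at 4, stop TGA at 22 → 21 nt.
Frame +2: GAA TGA ATG ACA CGG TAT ATT GAG GAT GCT TAA AAC AAC CGG TTG ATG — ATG at 8, stop TAA at 32 → 27 nt.
Frame +3: AAT GAA TGA CAC GGT ATA TTG AGG ATG CTT AAA ACA ACC GGT TGA TGC — ATG at 27, stop TGA at 45 → 21 nt.
Frame -1: GCA TCA ACC GGT TGT TTT AAG CAT CCT CAA TAT ACC GTG TCA TTC ATT — no ATG→stop ORF.
Frame -2: CAT CAA CCG GTT GTT TTA AGC ATC CTC AAT ATA CCG TGT CAT TCA TTC — no ATG→stop ORF.
Frame -3: ATC AAC CGG TTG TTT TAA GCA TCC TCA ATA TAC CGT GTC ATT CAT TCG — no ATG→stop ORF.
Largest ORF found is 27 nucleotides < 30, so no.

no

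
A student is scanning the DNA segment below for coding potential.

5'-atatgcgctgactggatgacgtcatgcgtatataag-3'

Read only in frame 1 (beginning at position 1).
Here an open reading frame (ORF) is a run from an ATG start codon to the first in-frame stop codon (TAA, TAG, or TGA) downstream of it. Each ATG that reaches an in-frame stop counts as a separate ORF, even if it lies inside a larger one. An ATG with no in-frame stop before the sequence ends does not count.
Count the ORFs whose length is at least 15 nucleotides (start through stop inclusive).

Frame 1: ATA TGC GCT GAC TGG ATG ACG TCA TGC GTA TAT AAG — no ATG→stop ORF.
No ORF reaches 15 nucleotides. Count = 0.

0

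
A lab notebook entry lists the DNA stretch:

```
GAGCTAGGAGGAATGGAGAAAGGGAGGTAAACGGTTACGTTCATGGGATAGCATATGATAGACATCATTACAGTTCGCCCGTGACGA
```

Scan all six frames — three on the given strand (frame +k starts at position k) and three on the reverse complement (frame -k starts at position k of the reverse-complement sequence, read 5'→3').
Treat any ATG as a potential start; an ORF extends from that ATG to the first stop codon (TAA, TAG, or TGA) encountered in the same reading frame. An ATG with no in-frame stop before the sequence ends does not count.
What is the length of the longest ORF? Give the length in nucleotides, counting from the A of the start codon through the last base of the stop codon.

Reverse complement (5'→3'): TCGTCACGGGCGAACTGTAATGATGTCTATCATATGCTATCCCATGAACGTAACCGTTTACCTCCCTTTCTCCATTCCTCCTAGCTC
Frame +1: GAG CTA GGA GGA ATG GAG AAA GGG AGG TAA ACG GTT ACG TTC ATG GGA TAG CAT ATG ATA GAC ATC ATT ACA GTT CGC CCG TGA CGA — ATG at 13, stop TAA at 28 → 18 nt; ATG at 43, stop TAG at 49 → 9 nt; ATG at 55, stop TGA at 82 → 30 nt.
Frame +2: AGC TAG GAG GAA TGG AGA AAG GGA GGT AAA CGG TTA CGT TCA TGG GAT AGC ATA TGA TAG ACA TCA TTA CAG TTC GCC CGT GAC — no ATG→stop ORF.
Frame +3: GCT AGG AGG AAT GGA GAA AGG GAG GTA AAC GGT TAC GTT CAT GGG ATA GCA TAT GAT AGA CAT CAT TAC AGT TCG CCC GTG ACG — no ATG→stop ORF.
Frame -1: TCG TCA CGG GCG AAC TGT AAT GAT GTC TAT CAT ATG CTA TCC CAT GAA CGT AAC CGT TTA CCT CCC TTT CTC CAT TCC TCC TAG CTC — ATG at 34, stop TAG at 82 → 51 nt.
Frame -2: CGT CAC GGG CGA ACT GTA ATG ATG TCT ATC ATA TGC TAT CCC ATG AAC GTA ACC GTT TAC CTC CCT TTC TCC ATT CCT CCT AGC — no ATG→stop ORF.
Frame -3: GTC ACG GGC GAA CTG TAA TGA TGT CTA TCA TAT GCT ATC CCA TGA ACG TAA CCG TTT ACC TCC CTT TCT CCA TTC CTC CTA GCT — no ATG→stop ORF.
Longest: frame -1, positions 34–84, 51 nt = 17 codons = 16 aa. → 51 nucleotides.

51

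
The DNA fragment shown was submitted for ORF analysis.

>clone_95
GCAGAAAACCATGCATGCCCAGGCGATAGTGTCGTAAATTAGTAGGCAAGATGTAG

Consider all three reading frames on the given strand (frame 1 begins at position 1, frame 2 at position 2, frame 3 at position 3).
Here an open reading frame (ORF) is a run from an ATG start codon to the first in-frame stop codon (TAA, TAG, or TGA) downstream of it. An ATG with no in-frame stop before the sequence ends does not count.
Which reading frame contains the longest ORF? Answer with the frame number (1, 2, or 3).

2

Frame 1: GCA GAA AAC CAT GCA TGC CCA GGC GAT AGT GTC GTA AAT TAG TAG GCA AGA TGT — no ATG→stop ORF.
Frame 2: CAG AAA ACC ATG CAT GCC CAG GCG ATA GTG TCG TAA ATT AGT AGG CAA GAT GTA — ATG at 11, stop TAA at 35 → 27 nt.
Frame 3: AGA AAA CCA TGC ATG CCC AGG CGA TAG TGT CGT AAA TTA GTA GGC AAG ATG TAG — ATG at 15, stop TAG at 27 → 15 nt; ATG at 51, stop TAG at 54 → 6 nt.
Longest ORF is 27 nt in frame 2 (positions 11–37).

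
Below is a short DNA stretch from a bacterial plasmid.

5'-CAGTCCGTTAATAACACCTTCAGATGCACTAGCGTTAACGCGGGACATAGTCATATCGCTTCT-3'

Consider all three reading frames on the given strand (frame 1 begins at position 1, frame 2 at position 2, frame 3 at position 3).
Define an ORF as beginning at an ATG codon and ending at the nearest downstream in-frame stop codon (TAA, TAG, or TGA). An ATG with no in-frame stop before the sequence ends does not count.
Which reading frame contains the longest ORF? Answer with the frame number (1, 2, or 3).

3

Frame 1: CAG TCC GTT AAT AAC ACC TTC AGA TGC ACT AGC GTT AAC GCG GGA CAT AGT CAT ATC GCT TCT — no ATG→stop ORF.
Frame 2: AGT CCG TTA ATA ACA CCT TCA GAT GCA CTA GCG TTA ACG CGG GAC ATA GTC ATA TCG CTT — no ATG→stop ORF.
Frame 3: GTC CGT TAA TAA CAC CTT CAG ATG CAC TAG CGT TAA CGC GGG ACA TAG TCA TAT CGC TTC — ATG at 24, stop TAG at 30 → 9 nt.
Longest ORF is 9 nt in frame 3 (positions 24–32).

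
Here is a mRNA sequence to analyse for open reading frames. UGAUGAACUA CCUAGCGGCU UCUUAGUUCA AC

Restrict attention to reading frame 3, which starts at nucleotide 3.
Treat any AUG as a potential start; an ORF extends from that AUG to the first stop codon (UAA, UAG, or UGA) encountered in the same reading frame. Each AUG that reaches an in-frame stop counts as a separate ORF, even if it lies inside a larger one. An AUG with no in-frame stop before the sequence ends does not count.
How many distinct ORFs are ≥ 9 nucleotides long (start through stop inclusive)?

1

Frame 3: AUG AAC UAC CUA GCG GCU UCU UAG UUC AAC — AUG at 3, stop UAG at 24 → 24 nt.
ORFs ≥ 9 nucleotides: frame 3 3–26 (24 nucleotides). Count = 1.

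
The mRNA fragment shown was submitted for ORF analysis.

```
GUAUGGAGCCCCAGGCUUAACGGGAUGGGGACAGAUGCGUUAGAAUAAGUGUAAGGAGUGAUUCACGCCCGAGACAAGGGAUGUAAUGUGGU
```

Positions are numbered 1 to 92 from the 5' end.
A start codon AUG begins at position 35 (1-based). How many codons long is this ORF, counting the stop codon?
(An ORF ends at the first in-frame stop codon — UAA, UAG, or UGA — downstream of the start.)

Codons from position 35: AUG (35–37), CGU (38–40), UAG (41–43).
UAG is the first in-frame stop; that's 3 codons including the stop.

3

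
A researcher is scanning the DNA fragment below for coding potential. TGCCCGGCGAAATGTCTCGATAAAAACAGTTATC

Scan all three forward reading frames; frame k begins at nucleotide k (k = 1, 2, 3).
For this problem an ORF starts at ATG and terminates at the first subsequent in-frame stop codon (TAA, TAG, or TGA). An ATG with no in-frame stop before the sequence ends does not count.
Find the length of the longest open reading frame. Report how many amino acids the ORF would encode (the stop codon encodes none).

3

Frame 1: TGC CCG GCG AAA TGT CTC GAT AAA AAC AGT TAT — no ATG→stop ORF.
Frame 2: GCC CGG CGA AAT GTC TCG ATA AAA ACA GTT ATC — no ATG→stop ORF.
Frame 3: CCC GGC GAA ATG TCT CGA TAA AAA CAG TTA — ATG at 12, stop TAA at 21 → 12 nt.
Longest: frame 3, positions 12–23, 12 nt = 4 codons = 3 aa. → 3 amino acids.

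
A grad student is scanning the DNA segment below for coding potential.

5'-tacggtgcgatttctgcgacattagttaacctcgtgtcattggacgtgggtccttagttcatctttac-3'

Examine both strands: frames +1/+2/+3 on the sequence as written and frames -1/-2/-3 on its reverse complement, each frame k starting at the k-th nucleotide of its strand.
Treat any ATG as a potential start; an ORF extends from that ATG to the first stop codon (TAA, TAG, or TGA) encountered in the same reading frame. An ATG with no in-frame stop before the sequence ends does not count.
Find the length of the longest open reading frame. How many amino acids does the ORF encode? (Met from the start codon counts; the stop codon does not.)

4

Reverse complement (5'→3'): GTAAAGATGAACTAAGGACCCACGTCCAATGACACGAGGTTAACTAATGTCGCAGAAATCGCACCGTA
Frame +1: TAC GGT GCG ATT TCT GCG ACA TTA GTT AAC CTC GTG TCA TTG GAC GTG GGT CCT TAG TTC ATC TTT — no ATG→stop ORF.
Frame +2: ACG GTG CGA TTT CTG CGA CAT TAG TTA ACC TCG TGT CAT TGG ACG TGG GTC CTT AGT TCA TCT TTA — no ATG→stop ORF.
Frame +3: CGG TGC GAT TTC TGC GAC ATT AGT TAA CCT CGT GTC ATT GGA CGT GGG TCC TTA GTT CAT CTT TAC — no ATG→stop ORF.
Frame -1: GTA AAG ATG AAC TAA GGA CCC ACG TCC AAT GAC ACG AGG TTA ACT AAT GTC GCA GAA ATC GCA CCG — ATG at 7, stop TAA at 13 → 9 nt.
Frame -2: TAA AGA TGA ACT AAG GAC CCA CGT CCA ATG ACA CGA GGT TAA CTA ATG TCG CAG AAA TCG CAC CGT — ATG at 29, stop TAA at 41 → 15 nt.
Frame -3: AAA GAT GAA CTA AGG ACC CAC GTC CAA TGA CAC GAG GTT AAC TAA TGT CGC AGA AAT CGC ACC GTA — no ATG→stop ORF.
Longest: frame -2, positions 29–43, 15 nt = 5 codons = 4 aa. → 4 amino acids.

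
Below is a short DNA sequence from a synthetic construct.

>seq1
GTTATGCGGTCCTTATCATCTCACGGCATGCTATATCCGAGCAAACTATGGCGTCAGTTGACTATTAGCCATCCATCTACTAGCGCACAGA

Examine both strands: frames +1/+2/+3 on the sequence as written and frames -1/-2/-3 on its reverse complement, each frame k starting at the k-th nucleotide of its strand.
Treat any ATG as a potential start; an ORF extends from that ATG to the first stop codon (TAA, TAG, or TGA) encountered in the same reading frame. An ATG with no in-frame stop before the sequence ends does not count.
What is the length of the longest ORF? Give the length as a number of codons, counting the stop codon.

Reverse complement (5'→3'): TCTGTGCGCTAGTAGATGGATGGCTAATAGTCAACTGACGCCATAGTTTGCTCGGATATAGCATGCCGTGAGATGATAAGGACCGCATAAC
Frame +1: GTT ATG CGG TCC TTA TCA TCT CAC GGC ATG CTA TAT CCG AGC AAA CTA TGG CGT CAG TTG ACT ATT AGC CAT CCA TCT ACT AGC GCA CAG — no ATG→stop ORF.
Frame +2: TTA TGC GGT CCT TAT CAT CTC ACG GCA TGC TAT ATC CGA GCA AAC TAT GGC GTC AGT TGA CTA TTA GCC ATC CAT CTA CTA GCG CAC AGA — no ATG→stop ORF.
Frame +3: TAT GCG GTC CTT ATC ATC TCA CGG CAT GCT ATA TCC GAG CAA ACT ATG GCG TCA GTT GAC TAT TAG CCA TCC ATC TAC TAG CGC ACA — ATG at 48, stop TAG at 66 → 21 nt.
Frame -1: TCT GTG CGC TAG TAG ATG GAT GGC TAA TAG TCA ACT GAC GCC ATA GTT TGC TCG GAT ATA GCA TGC CGT GAG ATG ATA AGG ACC GCA TAA — ATG at 16, stop TAA at 25 → 12 nt; ATG at 73, stop TAA at 88 → 18 nt.
Frame -2: CTG TGC GCT AGT AGA TGG ATG GCT AAT AGT CAA CTG ACG CCA TAG TTT GCT CGG ATA TAG CAT GCC GTG AGA TGA TAA GGA CCG CAT AAC — ATG at 20, stop TAG at 44 → 27 nt.
Frame -3: TGT GCG CTA GTA GAT GGA TGG CTA ATA GTC AAC TGA CGC CAT AGT TTG CTC GGA TAT AGC ATG CCG TGA GAT GAT AAG GAC CGC ATA — ATG at 63, stop TGA at 69 → 9 nt.
Longest: frame -2, positions 20–46, 27 nt = 9 codons = 8 aa. → 9 codons.

9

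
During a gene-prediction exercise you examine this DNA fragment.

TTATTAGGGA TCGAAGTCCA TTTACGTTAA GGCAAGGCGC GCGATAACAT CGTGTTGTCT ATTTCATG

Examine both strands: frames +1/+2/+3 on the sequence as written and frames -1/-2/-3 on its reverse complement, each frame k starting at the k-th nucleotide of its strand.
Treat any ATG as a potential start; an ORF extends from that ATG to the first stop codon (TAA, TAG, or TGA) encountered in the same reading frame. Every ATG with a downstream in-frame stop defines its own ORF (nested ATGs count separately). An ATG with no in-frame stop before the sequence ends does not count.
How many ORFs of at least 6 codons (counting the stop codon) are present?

Reverse complement (5'→3'): CATGAAATAGACAACACGATGTTATCGCGCGCCTTGCCTTAACGTAAATGGACTTCGATCCCTAATAA
Frame +1: TTA TTA GGG ATC GAA GTC CAT TTA CGT TAA GGC AAG GCG CGC GAT AAC ATC GTG TTG TCT ATT TCA — no ATG→stop ORF.
Frame +2: TAT TAG GGA TCG AAG TCC ATT TAC GTT AAG GCA AGG CGC GCG ATA ACA TCG TGT TGT CTA TTT CAT — no ATG→stop ORF.
Frame +3: ATT AGG GAT CGA AGT CCA TTT ACG TTA AGG CAA GGC GCG CGA TAA CAT CGT GTT GTC TAT TTC ATG — no ATG→stop ORF.
Frame -1: CAT GAA ATA GAC AAC ACG ATG TTA TCG CGC GCC TTG CCT TAA CGT AAA TGG ACT TCG ATC CCT AAT — ATG at 19, stop TAA at 40 → 24 nt.
Frame -2: ATG AAA TAG ACA ACA CGA TGT TAT CGC GCG CCT TGC CTT AAC GTA AAT GGA CTT CGA TCC CTA ATA — ATG at 2, stop TAG at 8 → 9 nt.
Frame -3: TGA AAT AGA CAA CAC GAT GTT ATC GCG CGC CTT GCC TTA ACG TAA ATG GAC TTC GAT CCC TAA TAA — ATG at 48, stop TAA at 63 → 18 nt.
ORFs ≥ 6 codons: frame -1 19–42 (8 codons), frame -3 48–65 (6 codons). Count = 2.

2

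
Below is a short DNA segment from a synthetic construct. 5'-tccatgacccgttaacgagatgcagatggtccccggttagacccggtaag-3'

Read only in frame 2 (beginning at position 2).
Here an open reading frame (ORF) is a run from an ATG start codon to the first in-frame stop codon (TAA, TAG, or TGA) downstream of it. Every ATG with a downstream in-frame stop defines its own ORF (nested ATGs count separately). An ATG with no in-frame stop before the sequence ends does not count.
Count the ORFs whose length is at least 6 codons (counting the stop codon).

Frame 2: CCA TGA CCC GTT AAC GAG ATG CAG ATG GTC CCC GGT TAG ACC CGG TAA — ATG at 20, stop TAG at 38 → 21 nt; ATG at 26, stop TAG at 38 → 15 nt.
ORFs ≥ 6 codons: frame 2 20–40 (7 codons). Count = 1.

1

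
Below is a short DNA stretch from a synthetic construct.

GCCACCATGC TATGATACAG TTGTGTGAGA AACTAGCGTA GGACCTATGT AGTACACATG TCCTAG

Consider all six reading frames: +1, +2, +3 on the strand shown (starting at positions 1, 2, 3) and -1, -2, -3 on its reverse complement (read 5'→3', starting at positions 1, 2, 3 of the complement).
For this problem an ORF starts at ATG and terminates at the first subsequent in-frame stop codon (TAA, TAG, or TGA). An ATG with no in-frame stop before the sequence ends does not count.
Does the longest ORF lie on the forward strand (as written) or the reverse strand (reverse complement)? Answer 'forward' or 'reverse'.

Reverse complement (5'→3'): CTAGGACATGTGTACTACATAGGTCCTACGCTAGTTTCTCACACAACTGTATCATAGCATGGTGGC
Frame +1: GCC ACC ATG CTA TGA TAC AGT TGT GTG AGA AAC TAG CGT AGG ACC TAT GTA GTA CAC ATG TCC TAG — ATG at 7, stop TGA at 13 → 9 nt; ATG at 58, stop TAG at 64 → 9 nt.
Frame +2: CCA CCA TGC TAT GAT ACA GTT GTG TGA GAA ACT AGC GTA GGA CCT ATG TAG TAC ACA TGT CCT — ATG at 47, stop TAG at 50 → 6 nt.
Frame +3: CAC CAT GCT ATG ATA CAG TTG TGT GAG AAA CTA GCG TAG GAC CTA TGT AGT ACA CAT GTC CTA — ATG at 12, stop TAG at 39 → 30 nt.
Frame -1: CTA GGA CAT GTG TAC TAC ATA GGT CCT ACG CTA GTT TCT CAC ACA ACT GTA TCA TAG CAT GGT GGC — no ATG→stop ORF.
Frame -2: TAG GAC ATG TGT ACT ACA TAG GTC CTA CGC TAG TTT CTC ACA CAA CTG TAT CAT AGC ATG GTG — ATG at 8, stop TAG at 20 → 15 nt.
Frame -3: AGG ACA TGT GTA CTA CAT AGG TCC TAC GCT AGT TTC TCA CAC AAC TGT ATC ATA GCA TGG TGG — no ATG→stop ORF.
Forward-strand max 30 nt; reverse-strand max 15 nt. The forward strand has the longer ORF.

forward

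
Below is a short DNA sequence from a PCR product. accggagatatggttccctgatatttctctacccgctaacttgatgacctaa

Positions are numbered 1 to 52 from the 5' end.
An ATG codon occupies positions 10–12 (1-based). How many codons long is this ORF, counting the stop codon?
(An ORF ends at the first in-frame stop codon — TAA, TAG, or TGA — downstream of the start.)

Codons from position 10: ATG (10–12), GTT (13–15), CCC (16–18), TGA (19–21).
TGA is the first in-frame stop; that's 4 codons including the stop.

4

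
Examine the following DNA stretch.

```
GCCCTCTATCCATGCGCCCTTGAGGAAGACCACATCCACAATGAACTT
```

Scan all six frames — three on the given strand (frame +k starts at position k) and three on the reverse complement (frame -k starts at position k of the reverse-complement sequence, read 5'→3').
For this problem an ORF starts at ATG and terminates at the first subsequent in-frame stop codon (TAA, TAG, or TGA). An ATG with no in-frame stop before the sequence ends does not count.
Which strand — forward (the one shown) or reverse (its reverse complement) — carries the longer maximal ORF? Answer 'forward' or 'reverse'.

reverse

Reverse complement (5'→3'): AAGTTCATTGTGGATGTGGTCTTCCTCAAGGGCGCATGGATAGAGGGC
Frame +1: GCC CTC TAT CCA TGC GCC CTT GAG GAA GAC CAC ATC CAC AAT GAA CTT — no ATG→stop ORF.
Frame +2: CCC TCT ATC CAT GCG CCC TTG AGG AAG ACC ACA TCC ACA ATG AAC — no ATG→stop ORF.
Frame +3: CCT CTA TCC ATG CGC CCT TGA GGA AGA CCA CAT CCA CAA TGA ACT — ATG at 12, stop TGA at 21 → 12 nt.
Frame -1: AAG TTC ATT GTG GAT GTG GTC TTC CTC AAG GGC GCA TGG ATA GAG GGC — no ATG→stop ORF.
Frame -2: AGT TCA TTG TGG ATG TGG TCT TCC TCA AGG GCG CAT GGA TAG AGG — ATG at 14, stop TAG at 41 → 30 nt.
Frame -3: GTT CAT TGT GGA TGT GGT CTT CCT CAA GGG CGC ATG GAT AGA GGG — no ATG→stop ORF.
Forward-strand max 12 nt; reverse-strand max 30 nt. The reverse strand has the longer ORF.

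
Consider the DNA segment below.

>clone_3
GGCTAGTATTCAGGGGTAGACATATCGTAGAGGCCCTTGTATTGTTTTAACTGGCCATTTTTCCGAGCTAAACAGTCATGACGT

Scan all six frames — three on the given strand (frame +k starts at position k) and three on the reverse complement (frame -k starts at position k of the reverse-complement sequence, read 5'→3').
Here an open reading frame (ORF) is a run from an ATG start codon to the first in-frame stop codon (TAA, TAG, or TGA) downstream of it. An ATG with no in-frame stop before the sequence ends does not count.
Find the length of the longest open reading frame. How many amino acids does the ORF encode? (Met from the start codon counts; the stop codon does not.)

6

Reverse complement (5'→3'): ACGTCATGACTGTTTAGCTCGGAAAAATGGCCAGTTAAAACAATACAAGGGCCTCTACGATATGTCTACCCCTGAATACTAGCC
Frame +1: GGC TAG TAT TCA GGG GTA GAC ATA TCG TAG AGG CCC TTG TAT TGT TTT AAC TGG CCA TTT TTC CGA GCT AAA CAG TCA TGA CGT — no ATG→stop ORF.
Frame +2: GCT AGT ATT CAG GGG TAG ACA TAT CGT AGA GGC CCT TGT ATT GTT TTA ACT GGC CAT TTT TCC GAG CTA AAC AGT CAT GAC — no ATG→stop ORF.
Frame +3: CTA GTA TTC AGG GGT AGA CAT ATC GTA GAG GCC CTT GTA TTG TTT TAA CTG GCC ATT TTT CCG AGC TAA ACA GTC ATG ACG — no ATG→stop ORF.
Frame -1: ACG TCA TGA CTG TTT AGC TCG GAA AAA TGG CCA GTT AAA ACA ATA CAA GGG CCT CTA CGA TAT GTC TAC CCC TGA ATA CTA GCC — no ATG→stop ORF.
Frame -2: CGT CAT GAC TGT TTA GCT CGG AAA AAT GGC CAG TTA AAA CAA TAC AAG GGC CTC TAC GAT ATG TCT ACC CCT GAA TAC TAG — ATG at 62, stop TAG at 80 → 21 nt.
Frame -3: GTC ATG ACT GTT TAG CTC GGA AAA ATG GCC AGT TAA AAC AAT ACA AGG GCC TCT ACG ATA TGT CTA CCC CTG AAT ACT AGC — ATG at 6, stop TAG at 15 → 12 nt; ATG at 27, stop TAA at 36 → 12 nt.
Longest: frame -2, positions 62–82, 21 nt = 7 codons = 6 aa. → 6 amino acids.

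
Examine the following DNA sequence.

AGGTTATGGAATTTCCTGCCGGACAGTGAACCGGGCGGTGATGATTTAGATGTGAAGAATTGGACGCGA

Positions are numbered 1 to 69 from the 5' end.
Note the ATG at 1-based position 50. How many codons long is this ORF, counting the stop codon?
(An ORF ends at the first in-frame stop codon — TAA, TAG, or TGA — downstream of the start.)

Codons from position 50: ATG (50–52), TGA (53–55).
TGA is the first in-frame stop; that's 2 codons including the stop.

2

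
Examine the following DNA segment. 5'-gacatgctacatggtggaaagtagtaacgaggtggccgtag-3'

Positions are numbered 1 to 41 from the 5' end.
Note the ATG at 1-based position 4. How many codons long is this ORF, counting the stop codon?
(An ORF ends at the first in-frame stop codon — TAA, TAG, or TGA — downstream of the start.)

Codons from position 4: ATG (4–6), CTA (7–9), CAT (10–12), GGT (13–15), GGA (16–18), AAG (19–21), TAG (22–24).
TAG is the first in-frame stop; that's 7 codons including the stop.

7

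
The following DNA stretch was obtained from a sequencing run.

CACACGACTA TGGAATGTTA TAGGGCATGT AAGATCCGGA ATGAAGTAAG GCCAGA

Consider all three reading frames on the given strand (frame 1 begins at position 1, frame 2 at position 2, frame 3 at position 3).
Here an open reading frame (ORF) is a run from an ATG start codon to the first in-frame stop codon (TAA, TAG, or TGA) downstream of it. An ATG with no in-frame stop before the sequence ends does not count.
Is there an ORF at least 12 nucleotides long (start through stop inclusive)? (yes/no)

no

Frame 1: CAC ACG ACT ATG GAA TGT TAT AGG GCA TGT AAG ATC CGG AAT GAA GTA AGG CCA — no ATG→stop ORF.
Frame 2: ACA CGA CTA TGG AAT GTT ATA GGG CAT GTA AGA TCC GGA ATG AAG TAA GGC CAG — ATG at 41, stop TAA at 47 → 9 nt.
Frame 3: CAC GAC TAT GGA ATG TTA TAG GGC ATG TAA GAT CCG GAA TGA AGT AAG GCC AGA — ATG at 15, stop TAG at 21 → 9 nt; ATG at 27, stop TAA at 30 → 6 nt.
Largest ORF found is 9 nucleotides < 12, so no.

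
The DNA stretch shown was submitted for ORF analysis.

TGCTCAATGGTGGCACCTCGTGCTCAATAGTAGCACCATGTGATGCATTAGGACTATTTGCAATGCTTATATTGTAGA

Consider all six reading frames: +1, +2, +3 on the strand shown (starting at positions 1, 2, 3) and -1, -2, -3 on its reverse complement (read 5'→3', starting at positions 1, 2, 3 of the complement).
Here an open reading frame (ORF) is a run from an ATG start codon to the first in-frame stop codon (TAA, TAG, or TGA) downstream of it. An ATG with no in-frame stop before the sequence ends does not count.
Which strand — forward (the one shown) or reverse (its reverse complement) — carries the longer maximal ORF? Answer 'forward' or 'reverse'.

Reverse complement (5'→3'): TCTACAATATAAGCATTGCAAATAGTCCTAATGCATCACATGGTGCTACTATTGAGCACGAGGTGCCACCATTGAGCA
Frame +1: TGC TCA ATG GTG GCA CCT CGT GCT CAA TAG TAG CAC CAT GTG ATG CAT TAG GAC TAT TTG CAA TGC TTA TAT TGT AGA — ATG at 7, stop TAG at 28 → 24 nt; ATG at 43, stop TAG at 49 → 9 nt.
Frame +2: GCT CAA TGG TGG CAC CTC GTG CTC AAT AGT AGC ACC ATG TGA TGC ATT AGG ACT ATT TGC AAT GCT TAT ATT GTA — ATG at 38, stop TGA at 41 → 6 nt.
Frame +3: CTC AAT GGT GGC ACC TCG TGC TCA ATA GTA GCA CCA TGT GAT GCA TTA GGA CTA TTT GCA ATG CTT ATA TTG TAG — ATG at 63, stop TAG at 75 → 15 nt.
Frame -1: TCT ACA ATA TAA GCA TTG CAA ATA GTC CTA ATG CAT CAC ATG GTG CTA CTA TTG AGC ACG AGG TGC CAC CAT TGA GCA — ATG at 31, stop TGA at 73 → 45 nt; ATG at 40, stop TGA at 73 → 36 nt.
Frame -2: CTA CAA TAT AAG CAT TGC AAA TAG TCC TAA TGC ATC ACA TGG TGC TAC TAT TGA GCA CGA GGT GCC ACC ATT GAG — no ATG→stop ORF.
Frame -3: TAC AAT ATA AGC ATT GCA AAT AGT CCT AAT GCA TCA CAT GGT GCT ACT ATT GAG CAC GAG GTG CCA CCA TTG AGC — no ATG→stop ORF.
Forward-strand max 24 nt; reverse-strand max 45 nt. The reverse strand has the longer ORF.

reverse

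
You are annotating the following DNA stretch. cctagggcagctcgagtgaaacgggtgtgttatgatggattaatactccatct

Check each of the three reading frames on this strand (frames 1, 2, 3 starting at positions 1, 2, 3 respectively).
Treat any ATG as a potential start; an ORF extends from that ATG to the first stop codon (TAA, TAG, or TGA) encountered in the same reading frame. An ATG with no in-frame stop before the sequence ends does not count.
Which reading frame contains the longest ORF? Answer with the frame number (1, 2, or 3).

2

Frame 1: CCT AGG GCA GCT CGA GTG AAA CGG GTG TGT TAT GAT GGA TTA ATA CTC CAT — no ATG→stop ORF.
Frame 2: CTA GGG CAG CTC GAG TGA AAC GGG TGT GTT ATG ATG GAT TAA TAC TCC ATC — ATG at 32, stop TAA at 41 → 12 nt; ATG at 35, stop TAA at 41 → 9 nt.
Frame 3: TAG GGC AGC TCG AGT GAA ACG GGT GTG TTA TGA TGG ATT AAT ACT CCA TCT — no ATG→stop ORF.
Longest ORF is 12 nt in frame 2 (positions 32–43).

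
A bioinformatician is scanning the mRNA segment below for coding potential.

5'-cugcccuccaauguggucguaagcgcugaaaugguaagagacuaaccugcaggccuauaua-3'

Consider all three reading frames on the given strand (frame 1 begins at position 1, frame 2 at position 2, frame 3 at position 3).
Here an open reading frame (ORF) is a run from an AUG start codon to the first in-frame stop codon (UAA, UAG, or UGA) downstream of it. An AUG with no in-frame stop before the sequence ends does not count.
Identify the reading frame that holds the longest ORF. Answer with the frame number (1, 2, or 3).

Frame 1: CUG CCC UCC AAU GUG GUC GUA AGC GCU GAA AUG GUA AGA GAC UAA CCU GCA GGC CUA UAU — AUG at 31, stop UAA at 43 → 15 nt.
Frame 2: UGC CCU CCA AUG UGG UCG UAA GCG CUG AAA UGG UAA GAG ACU AAC CUG CAG GCC UAU AUA — AUG at 11, stop UAA at 20 → 12 nt.
Frame 3: GCC CUC CAA UGU GGU CGU AAG CGC UGA AAU GGU AAG AGA CUA ACC UGC AGG CCU AUA — no AUG→stop ORF.
Longest ORF is 15 nt in frame 1 (positions 31–45).

1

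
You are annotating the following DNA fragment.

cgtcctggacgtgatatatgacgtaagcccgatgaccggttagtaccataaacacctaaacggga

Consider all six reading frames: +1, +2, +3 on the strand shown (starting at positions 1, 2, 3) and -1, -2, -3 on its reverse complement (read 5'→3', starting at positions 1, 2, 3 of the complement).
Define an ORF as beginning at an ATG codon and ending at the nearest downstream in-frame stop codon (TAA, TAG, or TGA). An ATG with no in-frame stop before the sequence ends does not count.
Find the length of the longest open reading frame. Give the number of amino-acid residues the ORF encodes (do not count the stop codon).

3

Reverse complement (5'→3'): TCCCGTTTAGGTGTTTATGGTACTAACCGGTCATCGGGCTTACGTCATATATCACGTCCAGGACG
Frame +1: CGT CCT GGA CGT GAT ATA TGA CGT AAG CCC GAT GAC CGG TTA GTA CCA TAA ACA CCT AAA CGG — no ATG→stop ORF.
Frame +2: GTC CTG GAC GTG ATA TAT GAC GTA AGC CCG ATG ACC GGT TAG TAC CAT AAA CAC CTA AAC GGG — ATG at 32, stop TAG at 41 → 12 nt.
Frame +3: TCC TGG ACG TGA TAT ATG ACG TAA GCC CGA TGA CCG GTT AGT ACC ATA AAC ACC TAA ACG GGA — ATG at 18, stop TAA at 24 → 9 nt.
Frame -1: TCC CGT TTA GGT GTT TAT GGT ACT AAC CGG TCA TCG GGC TTA CGT CAT ATA TCA CGT CCA GGA — no ATG→stop ORF.
Frame -2: CCC GTT TAG GTG TTT ATG GTA CTA ACC GGT CAT CGG GCT TAC GTC ATA TAT CAC GTC CAG GAC — no ATG→stop ORF.
Frame -3: CCG TTT AGG TGT TTA TGG TAC TAA CCG GTC ATC GGG CTT ACG TCA TAT ATC ACG TCC AGG ACG — no ATG→stop ORF.
Longest: frame +2, positions 32–43, 12 nt = 4 codons = 3 aa. → 3 amino acids.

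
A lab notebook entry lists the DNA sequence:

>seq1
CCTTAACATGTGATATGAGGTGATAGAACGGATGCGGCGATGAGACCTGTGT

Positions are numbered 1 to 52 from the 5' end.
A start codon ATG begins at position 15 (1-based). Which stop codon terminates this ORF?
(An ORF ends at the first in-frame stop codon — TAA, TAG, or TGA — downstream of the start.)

Codons from position 15: ATG (15–17), AGG (18–20), TGA (21–23).
The first in-frame stop codon is TGA.

TGA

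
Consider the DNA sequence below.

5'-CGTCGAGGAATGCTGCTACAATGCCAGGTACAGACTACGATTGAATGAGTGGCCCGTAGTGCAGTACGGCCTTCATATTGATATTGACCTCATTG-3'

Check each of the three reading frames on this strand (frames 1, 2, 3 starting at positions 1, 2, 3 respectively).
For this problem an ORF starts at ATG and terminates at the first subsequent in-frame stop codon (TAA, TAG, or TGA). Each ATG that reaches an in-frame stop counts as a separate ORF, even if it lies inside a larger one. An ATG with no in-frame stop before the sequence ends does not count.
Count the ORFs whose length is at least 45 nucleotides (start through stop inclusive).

Frame 1: CGT CGA GGA ATG CTG CTA CAA TGC CAG GTA CAG ACT ACG ATT GAA TGA GTG GCC CGT AGT GCA GTA CGG CCT TCA TAT TGA TAT TGA CCT CAT — ATG at 10, stop TGA at 46 → 39 nt.
Frame 2: GTC GAG GAA TGC TGC TAC AAT GCC AGG TAC AGA CTA CGA TTG AAT GAG TGG CCC GTA GTG CAG TAC GGC CTT CAT ATT GAT ATT GAC CTC ATT — no ATG→stop ORF.
Frame 3: TCG AGG AAT GCT GCT ACA ATG CCA GGT ACA GAC TAC GAT TGA ATG AGT GGC CCG TAG TGC AGT ACG GCC TTC ATA TTG ATA TTG ACC TCA TTG — ATG at 21, stop TGA at 42 → 24 nt; ATG at 45, stop TAG at 57 → 15 nt.
No ORF reaches 45 nucleotides. Count = 0.

0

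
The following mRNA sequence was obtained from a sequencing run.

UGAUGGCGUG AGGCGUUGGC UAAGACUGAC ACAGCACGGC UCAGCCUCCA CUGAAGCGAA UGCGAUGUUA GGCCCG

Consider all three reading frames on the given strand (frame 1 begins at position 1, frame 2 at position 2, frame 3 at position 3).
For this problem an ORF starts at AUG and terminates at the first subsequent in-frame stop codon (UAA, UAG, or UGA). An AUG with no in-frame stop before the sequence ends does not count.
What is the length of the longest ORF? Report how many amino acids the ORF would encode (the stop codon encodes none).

Frame 1: UGA UGG CGU GAG GCG UUG GCU AAG ACU GAC ACA GCA CGG CUC AGC CUC CAC UGA AGC GAA UGC GAU GUU AGG CCC — no AUG→stop ORF.
Frame 2: GAU GGC GUG AGG CGU UGG CUA AGA CUG ACA CAG CAC GGC UCA GCC UCC ACU GAA GCG AAU GCG AUG UUA GGC CCG — no AUG→stop ORF.
Frame 3: AUG GCG UGA GGC GUU GGC UAA GAC UGA CAC AGC ACG GCU CAG CCU CCA CUG AAG CGA AUG CGA UGU UAG GCC — AUG at 3, stop UGA at 9 → 9 nt; AUG at 60, stop UAG at 69 → 12 nt.
Longest: frame 3, positions 60–71, 12 nt = 4 codons = 3 aa. → 3 amino acids.

3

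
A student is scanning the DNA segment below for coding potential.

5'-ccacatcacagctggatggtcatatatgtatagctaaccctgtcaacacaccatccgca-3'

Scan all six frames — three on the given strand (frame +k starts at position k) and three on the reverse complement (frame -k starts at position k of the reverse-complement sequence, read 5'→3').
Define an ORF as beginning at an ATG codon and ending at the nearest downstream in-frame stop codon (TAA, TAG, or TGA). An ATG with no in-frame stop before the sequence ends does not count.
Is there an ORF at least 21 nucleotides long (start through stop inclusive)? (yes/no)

no

Reverse complement (5'→3'): TGCGGATGGTGTGTTGACAGGGTTAGCTATACATATATGACCATCCAGCTGTGATGTGG
Frame +1: CCA CAT CAC AGC TGG ATG GTC ATA TAT GTA TAG CTA ACC CTG TCA ACA CAC CAT CCG — ATG at 16, stop TAG at 31 → 18 nt.
Frame +2: CAC ATC ACA GCT GGA TGG TCA TAT ATG TAT AGC TAA CCC TGT CAA CAC ACC ATC CGC — ATG at 26, stop TAA at 35 → 12 nt.
Frame +3: ACA TCA CAG CTG GAT GGT CAT ATA TGT ATA GCT AAC CCT GTC AAC ACA CCA TCC GCA — no ATG→stop ORF.
Frame -1: TGC GGA TGG TGT GTT GAC AGG GTT AGC TAT ACA TAT ATG ACC ATC CAG CTG TGA TGT — ATG at 37, stop TGA at 52 → 18 nt.
Frame -2: GCG GAT GGT GTG TTG ACA GGG TTA GCT ATA CAT ATA TGA CCA TCC AGC TGT GAT GTG — no ATG→stop ORF.
Frame -3: CGG ATG GTG TGT TGA CAG GGT TAG CTA TAC ATA TAT GAC CAT CCA GCT GTG ATG TGG — ATG at 6, stop TGA at 15 → 12 nt.
Largest ORF found is 18 nucleotides < 21, so no.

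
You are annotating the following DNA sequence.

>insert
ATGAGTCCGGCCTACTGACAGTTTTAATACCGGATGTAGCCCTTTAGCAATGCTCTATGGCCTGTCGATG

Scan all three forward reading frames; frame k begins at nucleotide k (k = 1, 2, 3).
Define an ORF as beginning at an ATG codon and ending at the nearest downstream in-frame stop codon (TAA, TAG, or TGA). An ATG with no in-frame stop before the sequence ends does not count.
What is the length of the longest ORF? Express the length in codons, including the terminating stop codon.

6

Frame 1: ATG AGT CCG GCC TAC TGA CAG TTT TAA TAC CGG ATG TAG CCC TTT AGC AAT GCT CTA TGG CCT GTC GAT — ATG at 1, stop TGA at 16 → 18 nt; ATG at 34, stop TAG at 37 → 6 nt.
Frame 2: TGA GTC CGG CCT ACT GAC AGT TTT AAT ACC GGA TGT AGC CCT TTA GCA ATG CTC TAT GGC CTG TCG ATG — no ATG→stop ORF.
Frame 3: GAG TCC GGC CTA CTG ACA GTT TTA ATA CCG GAT GTA GCC CTT TAG CAA TGC TCT ATG GCC TGT CGA — no ATG→stop ORF.
Longest: frame 1, positions 1–18, 18 nt = 6 codons = 5 aa. → 6 codons.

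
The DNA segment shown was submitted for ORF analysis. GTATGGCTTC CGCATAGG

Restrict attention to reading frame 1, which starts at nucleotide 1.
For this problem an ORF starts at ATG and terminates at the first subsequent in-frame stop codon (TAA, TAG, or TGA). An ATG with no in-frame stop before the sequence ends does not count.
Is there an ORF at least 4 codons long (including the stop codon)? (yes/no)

Frame 1: GTA TGG CTT CCG CAT AGG — no ATG→stop ORF.
Largest ORF found is 0 codons < 4, so no.

no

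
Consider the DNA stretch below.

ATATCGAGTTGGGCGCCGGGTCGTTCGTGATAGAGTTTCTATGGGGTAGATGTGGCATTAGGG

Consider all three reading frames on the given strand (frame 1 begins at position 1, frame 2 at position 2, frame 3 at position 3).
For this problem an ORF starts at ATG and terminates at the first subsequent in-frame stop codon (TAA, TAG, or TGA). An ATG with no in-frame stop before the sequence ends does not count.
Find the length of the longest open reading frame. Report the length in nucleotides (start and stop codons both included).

Frame 1: ATA TCG AGT TGG GCG CCG GGT CGT TCG TGA TAG AGT TTC TAT GGG GTA GAT GTG GCA TTA GGG — no ATG→stop ORF.
Frame 2: TAT CGA GTT GGG CGC CGG GTC GTT CGT GAT AGA GTT TCT ATG GGG TAG ATG TGG CAT TAG — ATG at 41, stop TAG at 47 → 9 nt; ATG at 50, stop TAG at 59 → 12 nt.
Frame 3: ATC GAG TTG GGC GCC GGG TCG TTC GTG ATA GAG TTT CTA TGG GGT AGA TGT GGC ATT AGG — no ATG→stop ORF.
Longest: frame 2, positions 50–61, 12 nt = 4 codons = 3 aa. → 12 nucleotides.

12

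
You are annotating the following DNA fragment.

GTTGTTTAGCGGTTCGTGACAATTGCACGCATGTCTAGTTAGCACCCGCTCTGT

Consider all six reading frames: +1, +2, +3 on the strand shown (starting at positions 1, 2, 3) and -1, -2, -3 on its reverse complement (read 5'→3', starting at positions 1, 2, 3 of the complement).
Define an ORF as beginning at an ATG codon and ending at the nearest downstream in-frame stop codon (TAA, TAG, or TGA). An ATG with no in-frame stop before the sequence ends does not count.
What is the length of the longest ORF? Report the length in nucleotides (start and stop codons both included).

27

Reverse complement (5'→3'): ACAGAGCGGGTGCTAACTAGACATGCGTGCAATTGTCACGAACCGCTAAACAAC
Frame +1: GTT GTT TAG CGG TTC GTG ACA ATT GCA CGC ATG TCT AGT TAG CAC CCG CTC TGT — ATG at 31, stop TAG at 40 → 12 nt.
Frame +2: TTG TTT AGC GGT TCG TGA CAA TTG CAC GCA TGT CTA GTT AGC ACC CGC TCT — no ATG→stop ORF.
Frame +3: TGT TTA GCG GTT CGT GAC AAT TGC ACG CAT GTC TAG TTA GCA CCC GCT CTG — no ATG→stop ORF.
Frame -1: ACA GAG CGG GTG CTA ACT AGA CAT GCG TGC AAT TGT CAC GAA CCG CTA AAC AAC — no ATG→stop ORF.
Frame -2: CAG AGC GGG TGC TAA CTA GAC ATG CGT GCA ATT GTC ACG AAC CGC TAA ACA — ATG at 23, stop TAA at 47 → 27 nt.
Frame -3: AGA GCG GGT GCT AAC TAG ACA TGC GTG CAA TTG TCA CGA ACC GCT AAA CAA — no ATG→stop ORF.
Longest: frame -2, positions 23–49, 27 nt = 9 codons = 8 aa. → 27 nucleotides.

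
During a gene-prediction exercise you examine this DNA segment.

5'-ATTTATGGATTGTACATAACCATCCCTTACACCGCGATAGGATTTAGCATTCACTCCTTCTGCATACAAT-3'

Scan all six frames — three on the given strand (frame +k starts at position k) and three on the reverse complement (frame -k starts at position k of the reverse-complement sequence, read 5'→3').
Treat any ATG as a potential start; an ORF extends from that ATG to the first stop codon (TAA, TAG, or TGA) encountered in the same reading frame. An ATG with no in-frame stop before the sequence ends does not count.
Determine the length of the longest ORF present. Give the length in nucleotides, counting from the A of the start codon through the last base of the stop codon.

24

Reverse complement (5'→3'): ATTGTATGCAGAAGGAGTGAATGCTAAATCCTATCGCGGTGTAAGGGATGGTTATGTACAATCCATAAAT
Frame +1: ATT TAT GGA TTG TAC ATA ACC ATC CCT TAC ACC GCG ATA GGA TTT AGC ATT CAC TCC TTC TGC ATA CAA — no ATG→stop ORF.
Frame +2: TTT ATG GAT TGT ACA TAA CCA TCC CTT ACA CCG CGA TAG GAT TTA GCA TTC ACT CCT TCT GCA TAC AAT — ATG at 5, stop TAA at 17 → 15 nt.
Frame +3: TTA TGG ATT GTA CAT AAC CAT CCC TTA CAC CGC GAT AGG ATT TAG CAT TCA CTC CTT CTG CAT ACA — no ATG→stop ORF.
Frame -1: ATT GTA TGC AGA AGG AGT GAA TGC TAA ATC CTA TCG CGG TGT AAG GGA TGG TTA TGT ACA ATC CAT AAA — no ATG→stop ORF.
Frame -2: TTG TAT GCA GAA GGA GTG AAT GCT AAA TCC TAT CGC GGT GTA AGG GAT GGT TAT GTA CAA TCC ATA AAT — no ATG→stop ORF.
Frame -3: TGT ATG CAG AAG GAG TGA ATG CTA AAT CCT ATC GCG GTG TAA GGG ATG GTT ATG TAC AAT CCA TAA — ATG at 6, stop TGA at 18 → 15 nt; ATG at 21, stop TAA at 42 → 24 nt; ATG at 48, stop TAA at 66 → 21 nt; ATG at 54, stop TAA at 66 → 15 nt.
Longest: frame -3, positions 21–44, 24 nt = 8 codons = 7 aa. → 24 nucleotides.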